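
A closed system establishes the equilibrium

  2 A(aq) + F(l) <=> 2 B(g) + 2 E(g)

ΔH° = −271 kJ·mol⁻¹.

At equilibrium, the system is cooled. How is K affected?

K depends on temperature via the van 't Hoff relation. The forward reaction is exothermic, so lowering T increases K.

increases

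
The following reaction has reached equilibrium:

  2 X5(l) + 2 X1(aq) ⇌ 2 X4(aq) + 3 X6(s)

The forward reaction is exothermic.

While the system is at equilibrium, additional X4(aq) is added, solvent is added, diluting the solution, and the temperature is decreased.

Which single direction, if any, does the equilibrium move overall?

cannot be determined

Adding X4 (aq), a product, drives the reaction to the left.
Dilution scales every aqueous concentration by the same factor. Δn_aq = 2 − 2 = 0, so Q is unchanged — no shift.
The forward reaction is exothermic. Lowering T favours the exothermic direction — shift to the right.
The individual effects push in opposite directions; without quantitative information the net direction cannot be determined.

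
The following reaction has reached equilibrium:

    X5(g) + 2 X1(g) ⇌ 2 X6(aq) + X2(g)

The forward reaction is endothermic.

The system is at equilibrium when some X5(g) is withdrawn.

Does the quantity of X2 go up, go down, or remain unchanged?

Removing X5 (g), a reactant, drives the reaction to the left.
The net shift is to the left. X2 is a product, so its amount decreases.

decreases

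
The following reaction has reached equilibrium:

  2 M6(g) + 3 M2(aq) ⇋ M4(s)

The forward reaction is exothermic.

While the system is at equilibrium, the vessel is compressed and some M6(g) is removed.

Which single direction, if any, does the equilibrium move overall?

cannot be determined

Gas moles: reactants 2, products 0 (Δn_gas = -2). Compression shifts the system toward the side with fewer moles of gas — to the right.
Removing M6 (g), a reactant, drives the reaction to the left.
The individual effects push in opposite directions; without quantitative information the net direction cannot be determined.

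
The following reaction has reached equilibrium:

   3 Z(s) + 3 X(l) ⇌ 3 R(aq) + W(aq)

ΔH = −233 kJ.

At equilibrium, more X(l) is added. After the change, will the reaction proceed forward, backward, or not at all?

X is a pure liquid; its activity is 1 regardless of amount, so Q is unaffected — no shift from this change.

no shift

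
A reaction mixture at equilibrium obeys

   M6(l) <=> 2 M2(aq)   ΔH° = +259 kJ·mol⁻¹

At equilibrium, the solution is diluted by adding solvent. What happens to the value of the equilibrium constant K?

unchanged

The equilibrium constant depends only on temperature. This perturbation may move the position of equilibrium, but since T is unchanged, K itself is unchanged.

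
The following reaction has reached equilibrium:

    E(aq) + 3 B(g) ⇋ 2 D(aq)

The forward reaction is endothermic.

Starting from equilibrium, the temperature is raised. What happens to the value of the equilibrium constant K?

K depends on temperature via the van 't Hoff relation. The forward reaction is endothermic, so raising T increases K.

increases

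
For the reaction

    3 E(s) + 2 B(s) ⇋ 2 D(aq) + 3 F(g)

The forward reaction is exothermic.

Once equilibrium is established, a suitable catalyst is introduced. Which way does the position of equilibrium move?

A catalyst speeds both forward and reverse rates equally; it changes neither Q nor K — no shift from this change.

no shift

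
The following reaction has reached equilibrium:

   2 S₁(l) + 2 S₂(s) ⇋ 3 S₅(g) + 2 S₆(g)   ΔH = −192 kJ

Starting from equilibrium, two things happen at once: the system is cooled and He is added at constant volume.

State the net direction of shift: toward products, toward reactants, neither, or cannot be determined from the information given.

right

The forward reaction is exothermic. Lowering T favours the exothermic direction — shift to the right.
At constant volume, adding an inert gas leaves every reacting species' partial pressure unchanged, so Q is unchanged — no shift from this change.
Only the nonzero effect(s) matter; the net shift is to the right.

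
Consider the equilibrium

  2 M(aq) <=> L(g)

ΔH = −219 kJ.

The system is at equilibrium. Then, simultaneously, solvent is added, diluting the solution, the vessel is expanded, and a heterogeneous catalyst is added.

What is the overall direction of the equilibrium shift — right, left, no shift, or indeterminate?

cannot be determined

Dilution lowers every aqueous concentration by the same factor. Δn_aq = 0 − 2 = -2, so the system shifts toward the side with more dissolved moles — to the left.
Gas moles: reactants 0, products 1 (Δn_gas = +1). Expansion shifts the system toward the side with more moles of gas — to the right.
A catalyst speeds both forward and reverse rates equally; it changes neither Q nor K — no shift from this change.
The individual effects push in opposite directions; without quantitative information the net direction cannot be determined.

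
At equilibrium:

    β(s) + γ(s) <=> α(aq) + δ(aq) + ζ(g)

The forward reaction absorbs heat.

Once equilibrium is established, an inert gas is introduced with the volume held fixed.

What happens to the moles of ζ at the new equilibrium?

unchanged

At constant volume, adding an inert gas leaves every reacting species' partial pressure unchanged, so Q is unchanged — no shift from this change.
No net shift occurs, so the amount of ζ is unchanged.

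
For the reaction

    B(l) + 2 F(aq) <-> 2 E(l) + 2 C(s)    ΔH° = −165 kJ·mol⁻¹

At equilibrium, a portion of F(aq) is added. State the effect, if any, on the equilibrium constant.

The equilibrium constant depends only on temperature. This perturbation may move the position of equilibrium, but since T is unchanged, K itself is unchanged.

unchanged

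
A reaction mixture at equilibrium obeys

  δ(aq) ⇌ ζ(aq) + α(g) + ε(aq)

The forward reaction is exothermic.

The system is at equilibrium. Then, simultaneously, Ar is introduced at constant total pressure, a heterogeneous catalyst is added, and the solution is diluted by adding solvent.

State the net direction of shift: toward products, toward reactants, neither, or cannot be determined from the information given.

right

Adding inert gas at constant total pressure expands the volume and lowers every reacting partial pressure. With Δn_gas = 1 − 0 = +1, Q moves away from K toward the side with fewer gas moles, so the system shifts toward the side with more gas moles — to the right.
A catalyst speeds both forward and reverse rates equally; it changes neither Q nor K — no shift from this change.
Dilution lowers every aqueous concentration by the same factor. Δn_aq = 2 − 1 = +1, so the system shifts toward the side with more dissolved moles — to the right.
Only the nonzero effect(s) matter; the net shift is to the right.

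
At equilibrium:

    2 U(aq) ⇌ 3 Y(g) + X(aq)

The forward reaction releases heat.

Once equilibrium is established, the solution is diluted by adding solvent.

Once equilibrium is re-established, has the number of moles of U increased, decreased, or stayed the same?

increases

Dilution lowers every aqueous concentration by the same factor. Δn_aq = 1 − 2 = -1, so the system shifts toward the side with more dissolved moles — to the left.
The net shift is to the left. U is a reactant, so its amount increases.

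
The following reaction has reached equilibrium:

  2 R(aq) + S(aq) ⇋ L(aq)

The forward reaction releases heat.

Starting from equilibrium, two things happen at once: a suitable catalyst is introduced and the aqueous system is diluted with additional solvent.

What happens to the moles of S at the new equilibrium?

A catalyst speeds both forward and reverse rates equally; it changes neither Q nor K — no shift from this change.
Dilution lowers every aqueous concentration by the same factor. Δn_aq = 1 − 3 = -2, so the system shifts toward the side with more dissolved moles — to the left.
The net shift is to the left. S is a reactant, so its amount increases.

increases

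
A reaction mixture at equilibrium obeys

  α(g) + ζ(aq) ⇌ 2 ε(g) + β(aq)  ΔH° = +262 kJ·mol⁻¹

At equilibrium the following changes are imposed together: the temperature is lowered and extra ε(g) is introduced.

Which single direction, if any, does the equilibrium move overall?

The forward reaction is endothermic. Lowering T favours the exothermic direction — shift to the left.
Adding ε (g), a product, drives the reaction to the left.
All effects act in the same direction — net shift to the left.

left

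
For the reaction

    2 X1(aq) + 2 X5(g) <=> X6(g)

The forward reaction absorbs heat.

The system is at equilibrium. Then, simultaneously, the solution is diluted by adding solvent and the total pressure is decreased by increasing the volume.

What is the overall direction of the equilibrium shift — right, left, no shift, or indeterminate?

Dilution lowers every aqueous concentration by the same factor. Δn_aq = 0 − 2 = -2, so the system shifts toward the side with more dissolved moles — to the left.
Gas moles: reactants 2, products 1 (Δn_gas = -1). Expansion shifts the system toward the side with more moles of gas — to the left.
All effects act in the same direction — net shift to the left.

left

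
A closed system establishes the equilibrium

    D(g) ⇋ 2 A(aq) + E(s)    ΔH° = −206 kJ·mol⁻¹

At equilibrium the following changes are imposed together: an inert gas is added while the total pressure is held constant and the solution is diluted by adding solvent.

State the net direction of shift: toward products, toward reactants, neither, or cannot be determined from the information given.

Adding inert gas at constant total pressure expands the volume and lowers every reacting partial pressure. With Δn_gas = 0 − 1 = -1, Q moves away from K toward the side with fewer gas moles, so the system shifts toward the side with more gas moles — to the left.
Dilution lowers every aqueous concentration by the same factor. Δn_aq = 2 − 0 = +2, so the system shifts toward the side with more dissolved moles — to the right.
The individual effects push in opposite directions; without quantitative information the net direction cannot be determined.

cannot be determined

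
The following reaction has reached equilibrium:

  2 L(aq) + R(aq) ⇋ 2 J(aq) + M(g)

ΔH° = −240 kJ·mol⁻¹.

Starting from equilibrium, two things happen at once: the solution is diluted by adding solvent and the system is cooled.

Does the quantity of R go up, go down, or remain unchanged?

Dilution lowers every aqueous concentration by the same factor. Δn_aq = 2 − 3 = -1, so the system shifts toward the side with more dissolved moles — to the left.
The forward reaction is exothermic. Lowering T favours the exothermic direction — shift to the right.
The two effects oppose each other, so the net shift — and hence the change in R — cannot be determined from the given information.

cannot be determined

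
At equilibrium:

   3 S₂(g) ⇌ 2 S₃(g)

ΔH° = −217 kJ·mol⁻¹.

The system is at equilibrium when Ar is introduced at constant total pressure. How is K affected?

unchanged

The equilibrium constant depends only on temperature. This perturbation may move the position of equilibrium, but since T is unchanged, K itself is unchanged.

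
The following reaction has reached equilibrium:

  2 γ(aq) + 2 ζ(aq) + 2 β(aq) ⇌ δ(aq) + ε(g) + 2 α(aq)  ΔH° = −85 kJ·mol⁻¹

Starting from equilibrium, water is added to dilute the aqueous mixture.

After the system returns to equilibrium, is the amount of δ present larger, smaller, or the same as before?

decreases

Dilution lowers every aqueous concentration by the same factor. Δn_aq = 3 − 6 = -3, so the system shifts toward the side with more dissolved moles — to the left.
The net shift is to the left. δ is a product, so its amount decreases.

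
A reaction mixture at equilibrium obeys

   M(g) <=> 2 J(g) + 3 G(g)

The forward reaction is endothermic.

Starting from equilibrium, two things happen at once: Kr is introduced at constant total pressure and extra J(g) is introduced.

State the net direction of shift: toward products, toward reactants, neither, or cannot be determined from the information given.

cannot be determined

Adding inert gas at constant total pressure expands the volume and lowers every reacting partial pressure. With Δn_gas = 5 − 1 = +4, Q moves away from K toward the side with fewer gas moles, so the system shifts toward the side with more gas moles — to the right.
Adding J (g), a product, drives the reaction to the left.
The individual effects push in opposite directions; without quantitative information the net direction cannot be determined.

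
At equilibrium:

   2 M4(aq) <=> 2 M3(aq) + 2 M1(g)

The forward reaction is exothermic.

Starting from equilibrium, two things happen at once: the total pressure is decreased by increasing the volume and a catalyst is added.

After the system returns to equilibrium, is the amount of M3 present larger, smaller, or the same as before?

Gas moles: reactants 0, products 2 (Δn_gas = +2). Expansion shifts the system toward the side with more moles of gas — to the right.
A catalyst speeds both forward and reverse rates equally; it changes neither Q nor K — no shift from this change.
The net shift is to the right. M3 is a product, so its amount increases.

increases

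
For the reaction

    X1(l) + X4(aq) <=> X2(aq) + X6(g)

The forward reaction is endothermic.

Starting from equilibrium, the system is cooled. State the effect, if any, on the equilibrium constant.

K depends on temperature via the van 't Hoff relation. The forward reaction is endothermic, so lowering T decreases K.

decreases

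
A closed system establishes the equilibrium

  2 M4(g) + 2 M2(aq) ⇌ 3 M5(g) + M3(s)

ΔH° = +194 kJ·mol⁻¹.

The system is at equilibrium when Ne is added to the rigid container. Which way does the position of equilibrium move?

At constant volume, adding an inert gas leaves every reacting species' partial pressure unchanged, so Q is unchanged — no shift from this change.

no shift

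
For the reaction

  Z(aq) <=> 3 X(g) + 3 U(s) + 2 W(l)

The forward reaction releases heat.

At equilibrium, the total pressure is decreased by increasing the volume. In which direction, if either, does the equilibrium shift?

right

Gas moles: reactants 0, products 3 (Δn_gas = +3). Expansion shifts the system toward the side with more moles of gas — to the right.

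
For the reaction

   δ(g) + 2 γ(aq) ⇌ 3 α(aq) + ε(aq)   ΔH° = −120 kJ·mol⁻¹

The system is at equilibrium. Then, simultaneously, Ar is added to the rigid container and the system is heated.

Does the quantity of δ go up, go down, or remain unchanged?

At constant volume, adding an inert gas leaves every reacting species' partial pressure unchanged, so Q is unchanged — no shift from this change.
The forward reaction is exothermic. Raising T favours the endothermic direction — shift to the left.
The net shift is to the left. δ is a reactant, so its amount increases.

increases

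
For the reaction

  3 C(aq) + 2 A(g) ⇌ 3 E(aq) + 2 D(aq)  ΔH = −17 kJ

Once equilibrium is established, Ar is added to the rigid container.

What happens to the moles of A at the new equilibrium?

At constant volume, adding an inert gas leaves every reacting species' partial pressure unchanged, so Q is unchanged — no shift from this change.
No net shift occurs, so the amount of A is unchanged.

unchanged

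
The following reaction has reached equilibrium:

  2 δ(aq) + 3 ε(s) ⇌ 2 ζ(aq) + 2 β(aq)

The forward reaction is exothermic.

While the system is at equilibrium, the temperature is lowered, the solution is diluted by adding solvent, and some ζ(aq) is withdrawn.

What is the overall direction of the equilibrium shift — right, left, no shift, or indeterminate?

right

The forward reaction is exothermic. Lowering T favours the exothermic direction — shift to the right.
Dilution lowers every aqueous concentration by the same factor. Δn_aq = 4 − 2 = +2, so the system shifts toward the side with more dissolved moles — to the right.
Removing ζ (aq), a product, drives the reaction to the right.
All effects act in the same direction — net shift to the right.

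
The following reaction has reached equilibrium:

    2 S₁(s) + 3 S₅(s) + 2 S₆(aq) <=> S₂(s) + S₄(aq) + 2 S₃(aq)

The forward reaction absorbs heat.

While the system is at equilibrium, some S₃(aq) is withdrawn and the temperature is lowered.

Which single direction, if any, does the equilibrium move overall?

cannot be determined

Removing S₃ (aq), a product, drives the reaction to the right.
The forward reaction is endothermic. Lowering T favours the exothermic direction — shift to the left.
The individual effects push in opposite directions; without quantitative information the net direction cannot be determined.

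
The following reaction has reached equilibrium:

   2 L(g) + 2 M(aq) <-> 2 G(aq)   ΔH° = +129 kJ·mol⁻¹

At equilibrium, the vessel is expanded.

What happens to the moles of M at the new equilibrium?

Gas moles: reactants 2, products 0 (Δn_gas = -2). Expansion shifts the system toward the side with more moles of gas — to the left.
The net shift is to the left. M is a reactant, so its amount increases.

increases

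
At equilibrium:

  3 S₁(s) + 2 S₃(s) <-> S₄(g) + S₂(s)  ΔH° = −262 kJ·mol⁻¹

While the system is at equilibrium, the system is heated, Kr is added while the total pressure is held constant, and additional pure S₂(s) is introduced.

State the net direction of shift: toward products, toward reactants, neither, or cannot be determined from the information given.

The forward reaction is exothermic. Raising T favours the endothermic direction — shift to the left.
Adding inert gas at constant total pressure expands the volume and lowers every reacting partial pressure. With Δn_gas = 1 − 0 = +1, Q moves away from K toward the side with fewer gas moles, so the system shifts toward the side with more gas moles — to the right.
S₂ is a pure solid; its activity is 1 regardless of amount, so Q is unaffected — no shift from this change.
The individual effects push in opposite directions; without quantitative information the net direction cannot be determined.

cannot be determined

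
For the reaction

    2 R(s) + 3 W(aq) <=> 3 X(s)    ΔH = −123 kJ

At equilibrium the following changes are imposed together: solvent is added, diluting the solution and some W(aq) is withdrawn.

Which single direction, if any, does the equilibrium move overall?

left

Dilution lowers every aqueous concentration by the same factor. Δn_aq = 0 − 3 = -3, so the system shifts toward the side with more dissolved moles — to the left.
Removing W (aq), a reactant, drives the reaction to the left.
All effects act in the same direction — net shift to the left.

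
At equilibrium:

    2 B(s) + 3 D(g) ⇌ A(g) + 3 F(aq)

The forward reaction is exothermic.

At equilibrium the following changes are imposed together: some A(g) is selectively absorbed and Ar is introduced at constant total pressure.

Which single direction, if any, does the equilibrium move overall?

cannot be determined

Removing A (g), a product, drives the reaction to the right.
Adding inert gas at constant total pressure expands the volume and lowers every reacting partial pressure. With Δn_gas = 1 − 3 = -2, Q moves away from K toward the side with fewer gas moles, so the system shifts toward the side with more gas moles — to the left.
The individual effects push in opposite directions; without quantitative information the net direction cannot be determined.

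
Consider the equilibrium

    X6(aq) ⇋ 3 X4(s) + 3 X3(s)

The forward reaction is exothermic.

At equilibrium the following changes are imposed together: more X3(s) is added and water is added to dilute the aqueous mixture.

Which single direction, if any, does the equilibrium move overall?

left

X3 is a pure solid; its activity is 1 regardless of amount, so Q is unaffected — no shift from this change.
Dilution lowers every aqueous concentration by the same factor. Δn_aq = 0 − 1 = -1, so the system shifts toward the side with more dissolved moles — to the left.
Only the nonzero effect(s) matter; the net shift is to the left.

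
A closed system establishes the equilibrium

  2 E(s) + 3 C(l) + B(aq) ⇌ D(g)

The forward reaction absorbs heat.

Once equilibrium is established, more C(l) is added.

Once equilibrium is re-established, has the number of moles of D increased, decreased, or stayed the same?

C is a pure liquid; its activity is 1 regardless of amount, so Q is unaffected — no shift from this change.
No net shift occurs, so the amount of D is unchanged.

unchanged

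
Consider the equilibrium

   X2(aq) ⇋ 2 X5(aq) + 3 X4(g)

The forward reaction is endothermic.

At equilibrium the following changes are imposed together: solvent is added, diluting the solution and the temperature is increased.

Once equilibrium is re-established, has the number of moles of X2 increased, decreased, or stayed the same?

Dilution lowers every aqueous concentration by the same factor. Δn_aq = 2 − 1 = +1, so the system shifts toward the side with more dissolved moles — to the right.
The forward reaction is endothermic. Raising T favours the endothermic direction — shift to the right.
The net shift is to the right. X2 is a reactant, so its amount decreases.

decreases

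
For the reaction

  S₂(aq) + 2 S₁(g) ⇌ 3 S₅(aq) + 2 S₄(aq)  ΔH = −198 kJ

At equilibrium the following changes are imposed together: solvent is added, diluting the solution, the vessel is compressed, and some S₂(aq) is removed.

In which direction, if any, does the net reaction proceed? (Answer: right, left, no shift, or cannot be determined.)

Dilution lowers every aqueous concentration by the same factor. Δn_aq = 5 − 1 = +4, so the system shifts toward the side with more dissolved moles — to the right.
Gas moles: reactants 2, products 0 (Δn_gas = -2). Compression shifts the system toward the side with fewer moles of gas — to the right.
Removing S₂ (aq), a reactant, drives the reaction to the left.
The individual effects push in opposite directions; without quantitative information the net direction cannot be determined.

cannot be determined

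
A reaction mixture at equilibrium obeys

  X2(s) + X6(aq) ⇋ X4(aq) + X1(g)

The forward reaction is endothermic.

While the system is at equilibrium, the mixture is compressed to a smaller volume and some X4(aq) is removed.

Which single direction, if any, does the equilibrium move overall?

Gas moles: reactants 0, products 1 (Δn_gas = +1). Compression shifts the system toward the side with fewer moles of gas — to the left.
Removing X4 (aq), a product, drives the reaction to the right.
The individual effects push in opposite directions; without quantitative information the net direction cannot be determined.

cannot be determined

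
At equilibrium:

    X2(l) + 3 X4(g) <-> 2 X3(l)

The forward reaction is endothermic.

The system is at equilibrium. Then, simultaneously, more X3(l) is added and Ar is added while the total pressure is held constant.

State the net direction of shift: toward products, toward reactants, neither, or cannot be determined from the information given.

left

X3 is a pure liquid; its activity is 1 regardless of amount, so Q is unaffected — no shift from this change.
Adding inert gas at constant total pressure expands the volume and lowers every reacting partial pressure. With Δn_gas = 0 − 3 = -3, Q moves away from K toward the side with fewer gas moles, so the system shifts toward the side with more gas moles — to the left.
Only the nonzero effect(s) matter; the net shift is to the left.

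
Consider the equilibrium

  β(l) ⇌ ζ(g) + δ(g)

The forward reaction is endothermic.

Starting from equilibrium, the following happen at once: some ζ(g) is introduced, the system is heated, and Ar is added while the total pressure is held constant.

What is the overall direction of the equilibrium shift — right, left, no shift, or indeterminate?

cannot be determined

Adding ζ (g), a product, drives the reaction to the left.
The forward reaction is endothermic. Raising T favours the endothermic direction — shift to the right.
Adding inert gas at constant total pressure expands the volume and lowers every reacting partial pressure. With Δn_gas = 2 − 0 = +2, Q moves away from K toward the side with fewer gas moles, so the system shifts toward the side with more gas moles — to the right.
The individual effects push in opposite directions; without quantitative information the net direction cannot be determined.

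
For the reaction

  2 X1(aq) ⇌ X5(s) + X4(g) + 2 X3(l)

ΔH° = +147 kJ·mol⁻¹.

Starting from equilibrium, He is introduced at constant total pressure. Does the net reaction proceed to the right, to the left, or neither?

right

Adding inert gas at constant total pressure expands the volume and lowers every reacting partial pressure. With Δn_gas = 1 − 0 = +1, Q moves away from K toward the side with fewer gas moles, so the system shifts toward the side with more gas moles — to the right.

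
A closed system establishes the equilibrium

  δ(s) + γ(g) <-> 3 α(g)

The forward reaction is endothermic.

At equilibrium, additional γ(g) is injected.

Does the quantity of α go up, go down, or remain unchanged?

Adding γ (g), a reactant, drives the reaction to the right.
The net shift is to the right. α is a product, so its amount increases.

increases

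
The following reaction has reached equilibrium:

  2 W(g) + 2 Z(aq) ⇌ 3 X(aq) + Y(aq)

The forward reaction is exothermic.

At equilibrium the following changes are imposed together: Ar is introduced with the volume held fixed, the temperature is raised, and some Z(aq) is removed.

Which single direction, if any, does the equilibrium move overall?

left

At constant volume, adding an inert gas leaves every reacting species' partial pressure unchanged, so Q is unchanged — no shift from this change.
The forward reaction is exothermic. Raising T favours the endothermic direction — shift to the left.
Removing Z (aq), a reactant, drives the reaction to the left.
Only the nonzero effect(s) matter; the net shift is to the left.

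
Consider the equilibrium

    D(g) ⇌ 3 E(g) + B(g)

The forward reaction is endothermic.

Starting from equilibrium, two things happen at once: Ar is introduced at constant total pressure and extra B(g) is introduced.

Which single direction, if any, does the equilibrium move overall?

Adding inert gas at constant total pressure expands the volume and lowers every reacting partial pressure. With Δn_gas = 4 − 1 = +3, Q moves away from K toward the side with fewer gas moles, so the system shifts toward the side with more gas moles — to the right.
Adding B (g), a product, drives the reaction to the left.
The individual effects push in opposite directions; without quantitative information the net direction cannot be determined.

cannot be determined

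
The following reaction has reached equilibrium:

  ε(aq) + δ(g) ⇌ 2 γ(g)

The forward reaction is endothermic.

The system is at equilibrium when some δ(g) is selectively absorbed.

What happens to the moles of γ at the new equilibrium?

decreases

Removing δ (g), a reactant, drives the reaction to the left.
The net shift is to the left. γ is a product, so its amount decreases.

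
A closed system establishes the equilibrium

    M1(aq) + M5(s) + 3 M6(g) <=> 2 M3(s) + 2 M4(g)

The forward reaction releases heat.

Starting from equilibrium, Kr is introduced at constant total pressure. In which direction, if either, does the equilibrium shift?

left

Adding inert gas at constant total pressure expands the volume and lowers every reacting partial pressure. With Δn_gas = 2 − 3 = -1, Q moves away from K toward the side with fewer gas moles, so the system shifts toward the side with more gas moles — to the left.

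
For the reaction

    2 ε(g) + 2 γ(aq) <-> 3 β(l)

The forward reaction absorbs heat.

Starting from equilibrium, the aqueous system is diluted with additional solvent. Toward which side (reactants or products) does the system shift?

left

Dilution lowers every aqueous concentration by the same factor. Δn_aq = 0 − 2 = -2, so the system shifts toward the side with more dissolved moles — to the left.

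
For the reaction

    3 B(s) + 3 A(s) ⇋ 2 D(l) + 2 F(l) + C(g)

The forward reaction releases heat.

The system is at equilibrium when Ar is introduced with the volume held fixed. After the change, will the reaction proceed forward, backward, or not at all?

At constant volume, adding an inert gas leaves every reacting species' partial pressure unchanged, so Q is unchanged — no shift from this change.

no shift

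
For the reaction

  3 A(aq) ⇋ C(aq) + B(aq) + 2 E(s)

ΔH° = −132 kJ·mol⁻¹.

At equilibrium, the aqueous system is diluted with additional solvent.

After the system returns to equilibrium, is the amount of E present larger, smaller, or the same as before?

decreases

Dilution lowers every aqueous concentration by the same factor. Δn_aq = 2 − 3 = -1, so the system shifts toward the side with more dissolved moles — to the left.
The net shift is to the left. E is a product, so its amount decreases.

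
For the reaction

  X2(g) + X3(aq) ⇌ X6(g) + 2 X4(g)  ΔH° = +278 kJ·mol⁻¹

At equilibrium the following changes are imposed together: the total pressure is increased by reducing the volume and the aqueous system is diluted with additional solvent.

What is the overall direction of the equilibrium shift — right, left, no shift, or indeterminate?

Gas moles: reactants 1, products 3 (Δn_gas = +2). Compression shifts the system toward the side with fewer moles of gas — to the left.
Dilution lowers every aqueous concentration by the same factor. Δn_aq = 0 − 1 = -1, so the system shifts toward the side with more dissolved moles — to the left.
All effects act in the same direction — net shift to the left.

left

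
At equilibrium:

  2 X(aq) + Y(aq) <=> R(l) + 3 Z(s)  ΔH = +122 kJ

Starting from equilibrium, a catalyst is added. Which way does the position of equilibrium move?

A catalyst speeds both forward and reverse rates equally; it changes neither Q nor K — no shift from this change.

no shift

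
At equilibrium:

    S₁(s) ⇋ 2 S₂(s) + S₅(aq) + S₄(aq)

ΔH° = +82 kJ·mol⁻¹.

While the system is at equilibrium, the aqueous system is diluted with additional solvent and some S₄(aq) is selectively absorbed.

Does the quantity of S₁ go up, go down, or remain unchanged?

decreases

Dilution lowers every aqueous concentration by the same factor. Δn_aq = 2 − 0 = +2, so the system shifts toward the side with more dissolved moles — to the right.
Removing S₄ (aq), a product, drives the reaction to the right.
The net shift is to the right. S₁ is a reactant, so its amount decreases.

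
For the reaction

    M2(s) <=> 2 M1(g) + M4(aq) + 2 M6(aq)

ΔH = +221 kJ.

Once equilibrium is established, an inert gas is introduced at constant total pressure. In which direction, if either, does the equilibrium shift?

right

Adding inert gas at constant total pressure expands the volume and lowers every reacting partial pressure. With Δn_gas = 2 − 0 = +2, Q moves away from K toward the side with fewer gas moles, so the system shifts toward the side with more gas moles — to the right.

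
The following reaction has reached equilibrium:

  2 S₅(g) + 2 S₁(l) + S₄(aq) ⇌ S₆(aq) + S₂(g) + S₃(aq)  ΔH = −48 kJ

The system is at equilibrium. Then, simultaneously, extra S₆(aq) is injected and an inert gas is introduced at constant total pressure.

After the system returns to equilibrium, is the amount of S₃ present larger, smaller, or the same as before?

decreases

Adding S₆ (aq), a product, drives the reaction to the left.
Adding inert gas at constant total pressure expands the volume and lowers every reacting partial pressure. With Δn_gas = 1 − 2 = -1, Q moves away from K toward the side with fewer gas moles, so the system shifts toward the side with more gas moles — to the left.
The net shift is to the left. S₃ is a product, so its amount decreases.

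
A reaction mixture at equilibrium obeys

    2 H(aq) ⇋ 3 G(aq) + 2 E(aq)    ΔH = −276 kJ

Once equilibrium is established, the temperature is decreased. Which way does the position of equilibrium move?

The forward reaction is exothermic. Lowering T favours the exothermic direction — shift to the right.

right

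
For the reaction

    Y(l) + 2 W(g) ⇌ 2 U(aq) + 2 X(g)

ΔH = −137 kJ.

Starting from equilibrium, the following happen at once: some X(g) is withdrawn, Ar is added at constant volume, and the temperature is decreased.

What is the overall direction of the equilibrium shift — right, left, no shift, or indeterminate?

Removing X (g), a product, drives the reaction to the right.
At constant volume, adding an inert gas leaves every reacting species' partial pressure unchanged, so Q is unchanged — no shift from this change.
The forward reaction is exothermic. Lowering T favours the exothermic direction — shift to the right.
Only the nonzero effect(s) matter; the net shift is to the right.

right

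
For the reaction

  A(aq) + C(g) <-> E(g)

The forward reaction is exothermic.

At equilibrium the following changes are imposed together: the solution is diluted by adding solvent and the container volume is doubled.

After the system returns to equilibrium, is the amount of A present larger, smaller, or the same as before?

Dilution lowers every aqueous concentration by the same factor. Δn_aq = 0 − 1 = -1, so the system shifts toward the side with more dissolved moles — to the left.
Gas moles: reactants 1, products 1. Δn_gas = 0, so a volume change leaves Q equal to K — no shift from this change.
The net shift is to the left. A is a reactant, so its amount increases.

increases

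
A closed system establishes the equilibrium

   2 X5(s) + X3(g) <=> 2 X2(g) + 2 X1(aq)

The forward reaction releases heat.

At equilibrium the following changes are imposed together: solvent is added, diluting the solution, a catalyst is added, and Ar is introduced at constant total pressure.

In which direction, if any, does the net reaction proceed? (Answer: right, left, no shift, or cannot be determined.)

right

Dilution lowers every aqueous concentration by the same factor. Δn_aq = 2 − 0 = +2, so the system shifts toward the side with more dissolved moles — to the right.
A catalyst speeds both forward and reverse rates equally; it changes neither Q nor K — no shift from this change.
Adding inert gas at constant total pressure expands the volume and lowers every reacting partial pressure. With Δn_gas = 2 − 1 = +1, Q moves away from K toward the side with fewer gas moles, so the system shifts toward the side with more gas moles — to the right.
Only the nonzero effect(s) matter; the net shift is to the right.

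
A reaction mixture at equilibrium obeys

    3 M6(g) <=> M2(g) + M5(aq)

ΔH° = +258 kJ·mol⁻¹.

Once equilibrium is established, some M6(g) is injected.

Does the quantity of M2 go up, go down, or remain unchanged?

Adding M6 (g), a reactant, drives the reaction to the right.
The net shift is to the right. M2 is a product, so its amount increases.

increases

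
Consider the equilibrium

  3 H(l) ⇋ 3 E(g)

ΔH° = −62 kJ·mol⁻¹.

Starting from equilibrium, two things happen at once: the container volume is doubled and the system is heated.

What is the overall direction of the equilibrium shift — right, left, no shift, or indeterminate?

cannot be determined

Gas moles: reactants 0, products 3 (Δn_gas = +3). Expansion shifts the system toward the side with more moles of gas — to the right.
The forward reaction is exothermic. Raising T favours the endothermic direction — shift to the left.
The individual effects push in opposite directions; without quantitative information the net direction cannot be determined.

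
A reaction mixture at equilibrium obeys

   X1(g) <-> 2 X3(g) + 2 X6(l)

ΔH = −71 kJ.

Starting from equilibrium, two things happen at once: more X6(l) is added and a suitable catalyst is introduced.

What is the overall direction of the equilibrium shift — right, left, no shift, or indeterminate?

no shift

X6 is a pure liquid; its activity is 1 regardless of amount, so Q is unaffected — no shift from this change.
A catalyst speeds both forward and reverse rates equally; it changes neither Q nor K — no shift from this change.
None of the changes alters Q relative to K, so there is no net shift.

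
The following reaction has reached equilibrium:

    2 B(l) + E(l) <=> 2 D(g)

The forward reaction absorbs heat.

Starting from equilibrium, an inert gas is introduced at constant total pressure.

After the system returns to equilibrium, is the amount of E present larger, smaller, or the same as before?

Adding inert gas at constant total pressure expands the volume and lowers every reacting partial pressure. With Δn_gas = 2 − 0 = +2, Q moves away from K toward the side with fewer gas moles, so the system shifts toward the side with more gas moles — to the right.
The net shift is to the right. E is a reactant, so its amount decreases.

decreases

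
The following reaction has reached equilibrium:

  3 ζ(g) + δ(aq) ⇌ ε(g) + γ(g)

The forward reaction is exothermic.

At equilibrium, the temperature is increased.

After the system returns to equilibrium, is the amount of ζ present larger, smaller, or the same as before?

increases

The forward reaction is exothermic. Raising T favours the endothermic direction — shift to the left.
The net shift is to the left. ζ is a reactant, so its amount increases.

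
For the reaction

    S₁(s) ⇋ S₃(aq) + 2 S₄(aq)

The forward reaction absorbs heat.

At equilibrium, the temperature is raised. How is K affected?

K depends on temperature via the van 't Hoff relation. The forward reaction is endothermic, so raising T increases K.

increases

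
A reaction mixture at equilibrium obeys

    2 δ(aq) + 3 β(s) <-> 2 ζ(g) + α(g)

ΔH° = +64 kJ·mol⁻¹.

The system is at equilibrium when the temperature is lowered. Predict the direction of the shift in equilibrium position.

The forward reaction is endothermic. Lowering T favours the exothermic direction — shift to the left.

left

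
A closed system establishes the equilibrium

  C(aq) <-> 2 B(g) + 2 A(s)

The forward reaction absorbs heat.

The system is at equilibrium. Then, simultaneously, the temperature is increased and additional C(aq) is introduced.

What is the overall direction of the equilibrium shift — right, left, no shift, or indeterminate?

right

The forward reaction is endothermic. Raising T favours the endothermic direction — shift to the right.
Adding C (aq), a reactant, drives the reaction to the right.
All effects act in the same direction — net shift to the right.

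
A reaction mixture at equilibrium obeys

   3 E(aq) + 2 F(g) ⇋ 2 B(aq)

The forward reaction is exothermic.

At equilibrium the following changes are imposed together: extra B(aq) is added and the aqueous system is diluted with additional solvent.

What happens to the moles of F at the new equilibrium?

Adding B (aq), a product, drives the reaction to the left.
Dilution lowers every aqueous concentration by the same factor. Δn_aq = 2 − 3 = -1, so the system shifts toward the side with more dissolved moles — to the left.
The net shift is to the left. F is a reactant, so its amount increases.

increases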